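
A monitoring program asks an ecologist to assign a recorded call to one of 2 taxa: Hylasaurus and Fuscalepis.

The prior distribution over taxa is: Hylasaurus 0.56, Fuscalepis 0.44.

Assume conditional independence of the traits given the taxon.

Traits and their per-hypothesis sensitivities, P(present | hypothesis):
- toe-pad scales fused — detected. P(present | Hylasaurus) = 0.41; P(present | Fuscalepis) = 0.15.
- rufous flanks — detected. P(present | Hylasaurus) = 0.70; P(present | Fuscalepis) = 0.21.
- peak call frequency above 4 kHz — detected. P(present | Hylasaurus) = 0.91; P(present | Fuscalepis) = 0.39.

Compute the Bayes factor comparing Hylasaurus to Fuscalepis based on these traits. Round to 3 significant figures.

21.3

Take the product of per-trait likelihoods under each hypothesis, then divide.
  Hylasaurus: 0.41 × 0.70 × 0.91 = 0.26117
  Fuscalepis: 0.15 × 0.21 × 0.39 = 0.012285
Bayes factor = 0.26117 / 0.012285 ≈ 21.3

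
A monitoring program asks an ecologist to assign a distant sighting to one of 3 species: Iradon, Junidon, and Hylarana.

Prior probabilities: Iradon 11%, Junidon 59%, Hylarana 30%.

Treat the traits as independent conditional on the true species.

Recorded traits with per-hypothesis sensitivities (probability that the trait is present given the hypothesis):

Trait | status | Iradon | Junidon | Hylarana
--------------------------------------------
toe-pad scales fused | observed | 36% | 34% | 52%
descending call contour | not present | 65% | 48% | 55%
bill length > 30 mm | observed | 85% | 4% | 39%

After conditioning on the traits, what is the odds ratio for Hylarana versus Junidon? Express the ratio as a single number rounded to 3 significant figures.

6.56

Posterior odds equal prior odds times the likelihood ratio; only the two competing hypotheses matter (using 1 − P(present | H) for each absent trait).
  Hylarana: 0.30 × 0.52 × (1 − 0.55) × 0.39 = 0.027378
  Junidon: 0.59 × 0.34 × (1 − 0.48) × 0.04 = 0.0041725
Posterior odds = 0.027378 / 0.0041725 ≈ 6.56.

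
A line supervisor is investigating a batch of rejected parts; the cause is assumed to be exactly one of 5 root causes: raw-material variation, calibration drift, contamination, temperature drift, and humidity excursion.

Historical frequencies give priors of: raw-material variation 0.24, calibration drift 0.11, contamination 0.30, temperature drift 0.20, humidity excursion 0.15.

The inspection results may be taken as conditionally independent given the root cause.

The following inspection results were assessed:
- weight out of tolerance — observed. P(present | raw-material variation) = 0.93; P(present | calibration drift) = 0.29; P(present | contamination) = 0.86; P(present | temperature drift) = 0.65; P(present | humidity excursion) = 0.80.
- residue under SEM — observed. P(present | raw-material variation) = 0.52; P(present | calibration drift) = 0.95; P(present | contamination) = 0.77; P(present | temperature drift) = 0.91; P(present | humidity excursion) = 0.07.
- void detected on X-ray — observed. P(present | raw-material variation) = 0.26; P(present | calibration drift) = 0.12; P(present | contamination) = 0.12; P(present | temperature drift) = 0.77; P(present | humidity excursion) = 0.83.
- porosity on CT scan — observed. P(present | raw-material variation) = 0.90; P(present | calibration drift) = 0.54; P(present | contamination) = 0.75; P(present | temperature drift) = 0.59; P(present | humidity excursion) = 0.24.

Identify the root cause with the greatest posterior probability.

temperature drift

By Bayes' rule with conditional independence, the unnormalized weight for each hypothesis is prior × ∏ likelihoods:
  raw-material variation: 0.24 × 0.93 × 0.52 × 0.26 × 0.90 = 0.027159
  calibration drift: 0.11 × 0.29 × 0.95 × 0.12 × 0.54 = 0.0019638
  contamination: 0.30 × 0.86 × 0.77 × 0.12 × 0.75 = 0.017879
  temperature drift: 0.20 × 0.65 × 0.91 × 0.77 × 0.59 = 0.053744
  humidity excursion: 0.15 × 0.80 × 0.07 × 0.83 × 0.24 = 0.0016733
Normalizing constant Z = 0.027159 + 0.0019638 + 0.017879 + 0.053744 + 0.0016733 = 0.10242.
P(raw-material variation | evidence) ≈ 0.027159 / 0.10242 ≈ 0.265
P(calibration drift | evidence) ≈ 0.0019638 / 0.10242 ≈ 0.019
P(contamination | evidence) ≈ 0.017879 / 0.10242 ≈ 0.175
P(temperature drift | evidence) ≈ 0.053744 / 0.10242 ≈ 0.525
P(humidity excursion | evidence) ≈ 0.0016733 / 0.10242 ≈ 0.016
The largest is 0.525, so temperature drift is most probable.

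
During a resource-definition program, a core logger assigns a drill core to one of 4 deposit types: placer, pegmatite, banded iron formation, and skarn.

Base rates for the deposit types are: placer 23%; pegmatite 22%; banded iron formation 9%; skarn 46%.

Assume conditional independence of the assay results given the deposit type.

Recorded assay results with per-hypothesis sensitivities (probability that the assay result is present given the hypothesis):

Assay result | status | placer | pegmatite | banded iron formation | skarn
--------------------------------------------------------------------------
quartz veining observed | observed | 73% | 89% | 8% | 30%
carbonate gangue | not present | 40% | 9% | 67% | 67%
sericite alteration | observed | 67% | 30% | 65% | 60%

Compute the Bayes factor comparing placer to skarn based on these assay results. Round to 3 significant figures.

The Bayes factor is the ratio of the joint likelihoods of the assay result pattern under the two hypotheses (using 1 − P(present | H) for each absent assay result).
  placer: 0.73 × (1 − 0.40) × 0.67 = 0.29346
  skarn: 0.30 × (1 − 0.67) × 0.60 = 0.0594
Bayes factor = 0.29346 / 0.0594 ≈ 4.94

4.94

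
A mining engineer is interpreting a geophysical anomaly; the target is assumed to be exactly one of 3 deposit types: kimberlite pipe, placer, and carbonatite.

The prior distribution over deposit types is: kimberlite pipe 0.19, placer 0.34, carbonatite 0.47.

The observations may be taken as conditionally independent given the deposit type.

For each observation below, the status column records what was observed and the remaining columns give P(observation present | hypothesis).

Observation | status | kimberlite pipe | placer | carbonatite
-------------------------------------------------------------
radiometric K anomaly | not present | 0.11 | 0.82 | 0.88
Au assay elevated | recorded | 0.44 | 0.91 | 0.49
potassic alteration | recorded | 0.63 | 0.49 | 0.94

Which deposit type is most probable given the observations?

For each hypothesis, the unnormalized posterior weight is prior × product of the observation likelihoods (using 1 − P(present | H) for each absent observation):
  kimberlite pipe: 0.19 × (1 − 0.11) × 0.44 × 0.63 = 0.046875
  placer: 0.34 × (1 − 0.82) × 0.91 × 0.49 = 0.027289
  carbonatite: 0.47 × (1 − 0.88) × 0.49 × 0.94 = 0.025978
Marginal likelihood of the evidence = 0.10014.
P(kimberlite pipe | evidence) ≈ 0.046875 / 0.10014 ≈ 0.468
P(placer | evidence) ≈ 0.027289 / 0.10014 ≈ 0.273
P(carbonatite | evidence) ≈ 0.025978 / 0.10014 ≈ 0.259
The largest is 0.468, so kimberlite pipe is most probable.

kimberlite pipe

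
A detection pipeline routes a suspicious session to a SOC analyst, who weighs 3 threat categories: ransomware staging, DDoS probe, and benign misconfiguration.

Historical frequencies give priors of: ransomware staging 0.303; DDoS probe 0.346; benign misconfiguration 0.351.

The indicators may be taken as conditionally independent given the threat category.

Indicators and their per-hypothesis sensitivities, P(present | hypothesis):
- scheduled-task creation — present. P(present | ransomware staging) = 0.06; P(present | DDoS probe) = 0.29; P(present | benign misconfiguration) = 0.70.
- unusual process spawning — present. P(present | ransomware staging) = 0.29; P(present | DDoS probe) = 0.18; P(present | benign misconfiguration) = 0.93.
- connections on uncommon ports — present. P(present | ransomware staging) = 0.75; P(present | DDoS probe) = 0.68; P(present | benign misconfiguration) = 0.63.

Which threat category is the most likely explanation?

By Bayes' rule with conditional independence, the unnormalized weight for each hypothesis is prior × ∏ likelihoods:
  ransomware staging: 0.303 × 0.06 × 0.29 × 0.75 = 0.0039542
  DDoS probe: 0.346 × 0.29 × 0.18 × 0.68 = 0.012282
  benign misconfiguration: 0.351 × 0.70 × 0.93 × 0.63 = 0.14396
Marginal likelihood of the evidence = 0.16019.
P(ransomware staging | evidence) ≈ 0.0039542 / 0.16019 ≈ 0.025
P(DDoS probe | evidence) ≈ 0.012282 / 0.16019 ≈ 0.077
P(benign misconfiguration | evidence) ≈ 0.14396 / 0.16019 ≈ 0.899
The largest is 0.899, so benign misconfiguration is most probable.

benign misconfiguration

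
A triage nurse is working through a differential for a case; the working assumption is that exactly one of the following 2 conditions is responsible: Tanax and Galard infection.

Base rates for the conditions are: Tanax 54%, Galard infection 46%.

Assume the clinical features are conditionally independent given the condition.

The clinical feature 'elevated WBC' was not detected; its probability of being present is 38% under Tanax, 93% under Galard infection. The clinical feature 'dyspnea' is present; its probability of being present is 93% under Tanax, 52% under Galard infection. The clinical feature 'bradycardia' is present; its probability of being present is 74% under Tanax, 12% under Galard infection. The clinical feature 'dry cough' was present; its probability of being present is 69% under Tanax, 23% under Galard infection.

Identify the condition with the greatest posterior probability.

Tanax

Multiply each prior by the joint likelihood of the clinical feature pattern (using 1 − P(present | H) for each absent clinical feature):
  Tanax: 0.54 × (1 − 0.38) × 0.93 × 0.74 × 0.69 = 0.15898
  Galard infection: 0.46 × (1 − 0.93) × 0.52 × 0.12 × 0.23 = 0.00046213
The unnormalized weights sum to 0.15944.
P(Tanax | evidence) ≈ 0.15898 / 0.15944 ≈ 0.997
P(Galard infection | evidence) ≈ 0.00046213 / 0.15944 ≈ 0.003
The largest is 0.997, so Tanax is most probable.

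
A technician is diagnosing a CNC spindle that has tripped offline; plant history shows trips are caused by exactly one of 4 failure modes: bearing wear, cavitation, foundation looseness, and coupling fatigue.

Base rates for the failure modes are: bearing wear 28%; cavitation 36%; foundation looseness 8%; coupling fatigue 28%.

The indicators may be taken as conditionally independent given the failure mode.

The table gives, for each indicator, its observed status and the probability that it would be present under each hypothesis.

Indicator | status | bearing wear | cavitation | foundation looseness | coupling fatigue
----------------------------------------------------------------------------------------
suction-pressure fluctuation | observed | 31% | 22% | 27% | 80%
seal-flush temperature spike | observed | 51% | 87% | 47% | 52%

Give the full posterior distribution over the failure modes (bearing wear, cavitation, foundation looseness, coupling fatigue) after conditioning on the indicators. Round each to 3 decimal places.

0.185, 0.287, 0.042, 0.486

By Bayes' rule with conditional independence, the unnormalized weight for each hypothesis is prior × ∏ likelihoods:
  bearing wear: 0.28 × 0.31 × 0.51 = 0.044268
  cavitation: 0.36 × 0.22 × 0.87 = 0.068904
  foundation looseness: 0.08 × 0.27 × 0.47 = 0.010152
  coupling fatigue: 0.28 × 0.80 × 0.52 = 0.11648
The unnormalized weights sum to 0.2398.
P(bearing wear | evidence) = 0.044268 / 0.2398 ≈ 0.185
P(cavitation | evidence) = 0.068904 / 0.2398 ≈ 0.287
P(foundation looseness | evidence) = 0.010152 / 0.2398 ≈ 0.042
P(coupling fatigue | evidence) = 0.11648 / 0.2398 ≈ 0.486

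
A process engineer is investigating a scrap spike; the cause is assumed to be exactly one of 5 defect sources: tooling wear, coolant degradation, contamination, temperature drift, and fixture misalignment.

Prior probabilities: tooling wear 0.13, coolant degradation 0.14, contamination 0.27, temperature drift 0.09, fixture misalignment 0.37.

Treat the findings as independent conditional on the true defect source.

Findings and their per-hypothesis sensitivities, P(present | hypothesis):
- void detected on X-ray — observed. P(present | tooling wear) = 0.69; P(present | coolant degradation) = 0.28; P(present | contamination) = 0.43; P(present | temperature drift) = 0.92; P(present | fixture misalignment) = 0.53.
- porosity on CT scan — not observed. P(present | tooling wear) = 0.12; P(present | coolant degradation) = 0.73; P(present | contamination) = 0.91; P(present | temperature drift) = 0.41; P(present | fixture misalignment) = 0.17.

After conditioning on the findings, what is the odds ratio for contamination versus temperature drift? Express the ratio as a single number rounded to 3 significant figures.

Posterior odds equal prior odds times the likelihood ratio; only the two competing hypotheses matter (using 1 − P(present | H) for each absent finding).
  contamination: 0.27 × 0.43 × (1 − 0.91) = 0.010449
  temperature drift: 0.09 × 0.92 × (1 − 0.41) = 0.048852
Posterior odds = 0.010449 / 0.048852 ≈ 0.214.

0.214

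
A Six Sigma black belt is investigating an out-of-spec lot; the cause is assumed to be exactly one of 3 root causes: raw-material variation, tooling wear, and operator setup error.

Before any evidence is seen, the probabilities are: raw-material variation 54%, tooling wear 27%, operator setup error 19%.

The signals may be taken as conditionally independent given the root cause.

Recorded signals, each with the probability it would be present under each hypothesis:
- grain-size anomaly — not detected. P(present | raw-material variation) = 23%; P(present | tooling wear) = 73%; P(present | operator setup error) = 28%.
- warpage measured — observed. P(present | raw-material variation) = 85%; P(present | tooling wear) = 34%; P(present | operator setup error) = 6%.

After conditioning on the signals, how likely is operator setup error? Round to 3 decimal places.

0.021

By Bayes' rule with conditional independence, the unnormalized weight for each hypothesis is prior × ∏ likelihoods (using 1 − P(present | H) for each absent signal):
  raw-material variation: 0.54 × (1 − 0.23) × 0.85 = 0.35343
  tooling wear: 0.27 × (1 − 0.73) × 0.34 = 0.024786
  operator setup error: 0.19 × (1 − 0.28) × 0.06 = 0.008208
Marginal likelihood of the evidence = 0.38642.
P(operator setup error | evidence) = 0.008208 / 0.38642 ≈ 0.021.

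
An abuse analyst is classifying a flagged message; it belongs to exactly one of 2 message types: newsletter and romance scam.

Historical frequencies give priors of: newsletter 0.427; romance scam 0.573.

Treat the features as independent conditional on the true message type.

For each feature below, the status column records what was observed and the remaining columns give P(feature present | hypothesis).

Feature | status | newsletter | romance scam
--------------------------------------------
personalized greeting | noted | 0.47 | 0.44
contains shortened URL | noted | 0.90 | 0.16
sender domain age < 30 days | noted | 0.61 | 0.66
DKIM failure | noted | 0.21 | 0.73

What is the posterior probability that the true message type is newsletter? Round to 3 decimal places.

0.543

Multiply each prior by the joint likelihood of the feature pattern:
  newsletter: 0.427 × 0.47 × 0.90 × 0.61 × 0.21 = 0.023138
  romance scam: 0.573 × 0.44 × 0.16 × 0.66 × 0.73 = 0.019435
Normalizing constant Z = 0.023138 + 0.019435 = 0.042573.
P(newsletter | evidence) = 0.023138 / 0.042573 ≈ 0.543.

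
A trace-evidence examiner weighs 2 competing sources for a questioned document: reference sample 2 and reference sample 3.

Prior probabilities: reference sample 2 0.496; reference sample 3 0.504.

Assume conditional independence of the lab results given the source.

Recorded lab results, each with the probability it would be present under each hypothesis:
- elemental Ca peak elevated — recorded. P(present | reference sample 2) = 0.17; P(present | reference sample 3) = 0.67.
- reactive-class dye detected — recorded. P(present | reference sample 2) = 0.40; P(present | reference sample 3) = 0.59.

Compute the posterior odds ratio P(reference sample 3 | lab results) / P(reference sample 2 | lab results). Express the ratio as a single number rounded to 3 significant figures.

Unnormalized posterior weight (prior times the lab result likelihoods) for each of the two hypotheses:
  reference sample 3: 0.504 × 0.67 × 0.59 = 0.19923
  reference sample 2: 0.496 × 0.17 × 0.40 = 0.033728
Odds(reference sample 3 : reference sample 2) = 0.19923 / 0.033728 ≈ 5.91.

5.91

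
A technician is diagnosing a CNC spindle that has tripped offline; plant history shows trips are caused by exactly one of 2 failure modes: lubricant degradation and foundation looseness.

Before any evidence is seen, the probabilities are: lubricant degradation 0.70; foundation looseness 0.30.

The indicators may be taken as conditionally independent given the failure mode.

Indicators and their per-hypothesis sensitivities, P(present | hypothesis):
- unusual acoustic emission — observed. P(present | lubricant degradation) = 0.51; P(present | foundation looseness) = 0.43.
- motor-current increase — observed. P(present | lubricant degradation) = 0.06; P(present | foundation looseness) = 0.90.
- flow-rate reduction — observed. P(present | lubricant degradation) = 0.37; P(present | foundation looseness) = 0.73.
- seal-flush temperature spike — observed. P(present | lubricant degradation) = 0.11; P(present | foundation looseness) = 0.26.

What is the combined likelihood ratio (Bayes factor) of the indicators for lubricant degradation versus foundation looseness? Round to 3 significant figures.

0.0170

Take the product of per-indicator likelihoods under each hypothesis, then divide.
  lubricant degradation: 0.51 × 0.06 × 0.37 × 0.11 = 0.0012454
  foundation looseness: 0.43 × 0.90 × 0.73 × 0.26 = 0.073453
Bayes factor = 0.0012454 / 0.073453 ≈ 0.0170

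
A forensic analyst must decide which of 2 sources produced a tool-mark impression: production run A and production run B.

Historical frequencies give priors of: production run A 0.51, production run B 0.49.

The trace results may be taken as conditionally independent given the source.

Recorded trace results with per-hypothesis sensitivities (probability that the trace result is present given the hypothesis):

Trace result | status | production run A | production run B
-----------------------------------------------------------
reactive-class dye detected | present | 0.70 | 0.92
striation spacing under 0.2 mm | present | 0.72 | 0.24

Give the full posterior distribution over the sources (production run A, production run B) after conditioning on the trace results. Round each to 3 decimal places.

By Bayes' rule with conditional independence, the unnormalized weight for each hypothesis is prior × ∏ likelihoods:
  production run A: 0.51 × 0.70 × 0.72 = 0.25704
  production run B: 0.49 × 0.92 × 0.24 = 0.10819
The unnormalized weights sum to 0.36523.
P(production run A | evidence) = 0.25704 / 0.36523 ≈ 0.704
P(production run B | evidence) = 0.10819 / 0.36523 ≈ 0.296

0.704, 0.296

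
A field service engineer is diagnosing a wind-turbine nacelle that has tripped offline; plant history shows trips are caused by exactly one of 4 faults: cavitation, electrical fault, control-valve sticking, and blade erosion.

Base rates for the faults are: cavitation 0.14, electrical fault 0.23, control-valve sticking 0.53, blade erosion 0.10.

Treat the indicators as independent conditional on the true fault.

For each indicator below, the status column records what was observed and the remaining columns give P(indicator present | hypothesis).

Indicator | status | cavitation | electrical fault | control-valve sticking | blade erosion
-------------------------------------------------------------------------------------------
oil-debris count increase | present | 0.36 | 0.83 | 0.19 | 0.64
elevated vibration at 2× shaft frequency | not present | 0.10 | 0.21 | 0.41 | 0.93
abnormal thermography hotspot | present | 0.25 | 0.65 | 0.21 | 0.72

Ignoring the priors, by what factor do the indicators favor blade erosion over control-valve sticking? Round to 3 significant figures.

Take the product of per-indicator likelihoods under each hypothesis (using 1 − P(present | H) for each absent indicator), then divide.
  blade erosion: 0.64 × (1 − 0.93) × 0.72 = 0.032256
  control-valve sticking: 0.19 × (1 − 0.41) × 0.21 = 0.023541
Bayes factor = 0.032256 / 0.023541 ≈ 1.37

1.37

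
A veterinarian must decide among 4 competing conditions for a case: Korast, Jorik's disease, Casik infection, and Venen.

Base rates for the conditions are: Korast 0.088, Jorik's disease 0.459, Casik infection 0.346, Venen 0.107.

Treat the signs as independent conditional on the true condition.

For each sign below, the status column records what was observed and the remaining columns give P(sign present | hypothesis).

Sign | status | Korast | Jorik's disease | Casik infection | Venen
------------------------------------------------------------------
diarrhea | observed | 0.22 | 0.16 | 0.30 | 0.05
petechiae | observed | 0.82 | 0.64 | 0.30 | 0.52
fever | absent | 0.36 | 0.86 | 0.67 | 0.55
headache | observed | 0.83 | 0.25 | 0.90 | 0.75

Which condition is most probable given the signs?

Casik infection

Multiply each prior by the joint likelihood of the sign pattern (using 1 − P(present | H) for each absent sign):
  Korast: 0.088 × 0.22 × 0.82 × (1 − 0.36) × 0.83 = 0.0084329
  Jorik's disease: 0.459 × 0.16 × 0.64 × (1 − 0.86) × 0.25 = 0.0016451
  Casik infection: 0.346 × 0.30 × 0.30 × (1 − 0.67) × 0.90 = 0.0092486
  Venen: 0.107 × 0.05 × 0.52 × (1 − 0.55) × 0.75 = 0.00093892
Marginal likelihood of the evidence = 0.020265.
P(Korast | evidence) ≈ 0.0084329 / 0.020265 ≈ 0.416
P(Jorik's disease | evidence) ≈ 0.0016451 / 0.020265 ≈ 0.081
P(Casik infection | evidence) ≈ 0.0092486 / 0.020265 ≈ 0.456
P(Venen | evidence) ≈ 0.00093892 / 0.020265 ≈ 0.046
The largest is 0.456, so Casik infection is most probable.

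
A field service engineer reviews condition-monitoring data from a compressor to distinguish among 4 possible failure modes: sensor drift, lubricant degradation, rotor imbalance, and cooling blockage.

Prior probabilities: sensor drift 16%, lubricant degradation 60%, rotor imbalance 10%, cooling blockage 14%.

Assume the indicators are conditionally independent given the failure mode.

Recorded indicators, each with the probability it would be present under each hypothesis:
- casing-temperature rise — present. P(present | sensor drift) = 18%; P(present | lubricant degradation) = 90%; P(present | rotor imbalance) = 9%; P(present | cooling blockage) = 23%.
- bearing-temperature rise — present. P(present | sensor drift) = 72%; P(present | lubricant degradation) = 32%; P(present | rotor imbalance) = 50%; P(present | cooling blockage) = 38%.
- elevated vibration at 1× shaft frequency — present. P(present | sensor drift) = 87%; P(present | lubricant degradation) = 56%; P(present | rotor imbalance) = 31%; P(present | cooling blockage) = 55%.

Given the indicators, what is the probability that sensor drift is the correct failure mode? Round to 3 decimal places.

0.147

By Bayes' rule with conditional independence, the unnormalized weight for each hypothesis is prior × ∏ likelihoods:
  sensor drift: 0.16 × 0.18 × 0.72 × 0.87 = 0.01804
  lubricant degradation: 0.60 × 0.90 × 0.32 × 0.56 = 0.096768
  rotor imbalance: 0.10 × 0.09 × 0.50 × 0.31 = 0.001395
  cooling blockage: 0.14 × 0.23 × 0.38 × 0.55 = 0.0067298
Marginal likelihood of the evidence = 0.12293.
P(sensor drift | evidence) = 0.01804 / 0.12293 ≈ 0.147.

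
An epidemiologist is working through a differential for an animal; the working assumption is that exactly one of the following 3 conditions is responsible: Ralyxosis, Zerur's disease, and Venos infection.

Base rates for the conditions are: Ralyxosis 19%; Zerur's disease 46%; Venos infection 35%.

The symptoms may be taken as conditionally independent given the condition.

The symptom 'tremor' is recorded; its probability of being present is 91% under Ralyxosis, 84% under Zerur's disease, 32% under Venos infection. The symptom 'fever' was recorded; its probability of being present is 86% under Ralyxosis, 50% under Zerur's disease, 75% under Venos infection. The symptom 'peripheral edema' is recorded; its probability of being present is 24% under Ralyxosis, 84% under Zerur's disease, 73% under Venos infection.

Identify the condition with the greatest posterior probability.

Zerur's disease

By Bayes' rule with conditional independence, the unnormalized weight for each hypothesis is prior × ∏ likelihoods:
  Ralyxosis: 0.19 × 0.91 × 0.86 × 0.24 = 0.035687
  Zerur's disease: 0.46 × 0.84 × 0.50 × 0.84 = 0.16229
  Venos infection: 0.35 × 0.32 × 0.75 × 0.73 = 0.06132
Marginal likelihood of the evidence = 0.25929.
P(Ralyxosis | evidence) ≈ 0.035687 / 0.25929 ≈ 0.138
P(Zerur's disease | evidence) ≈ 0.16229 / 0.25929 ≈ 0.626
P(Venos infection | evidence) ≈ 0.06132 / 0.25929 ≈ 0.236
The largest is 0.626, so Zerur's disease is most probable.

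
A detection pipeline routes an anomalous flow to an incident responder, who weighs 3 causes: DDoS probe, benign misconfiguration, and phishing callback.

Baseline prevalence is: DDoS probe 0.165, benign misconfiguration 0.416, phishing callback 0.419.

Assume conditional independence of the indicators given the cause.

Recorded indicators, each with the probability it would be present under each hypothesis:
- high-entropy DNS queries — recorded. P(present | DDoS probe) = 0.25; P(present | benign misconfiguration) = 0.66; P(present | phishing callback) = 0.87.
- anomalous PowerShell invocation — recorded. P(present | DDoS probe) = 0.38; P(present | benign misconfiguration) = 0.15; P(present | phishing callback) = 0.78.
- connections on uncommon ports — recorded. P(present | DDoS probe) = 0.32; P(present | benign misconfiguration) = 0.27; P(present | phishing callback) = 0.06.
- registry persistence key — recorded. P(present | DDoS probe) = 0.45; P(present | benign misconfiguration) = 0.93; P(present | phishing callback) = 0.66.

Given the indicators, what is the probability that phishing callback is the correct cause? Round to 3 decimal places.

For each hypothesis, the unnormalized posterior weight is prior × product of the indicator likelihoods:
  DDoS probe: 0.165 × 0.25 × 0.38 × 0.32 × 0.45 = 0.0022572
  benign misconfiguration: 0.416 × 0.66 × 0.15 × 0.27 × 0.93 = 0.010341
  phishing callback: 0.419 × 0.87 × 0.78 × 0.06 × 0.66 = 0.01126
Marginal likelihood of the evidence = 0.023858.
P(phishing callback | evidence) = 0.01126 / 0.023858 ≈ 0.472.

0.472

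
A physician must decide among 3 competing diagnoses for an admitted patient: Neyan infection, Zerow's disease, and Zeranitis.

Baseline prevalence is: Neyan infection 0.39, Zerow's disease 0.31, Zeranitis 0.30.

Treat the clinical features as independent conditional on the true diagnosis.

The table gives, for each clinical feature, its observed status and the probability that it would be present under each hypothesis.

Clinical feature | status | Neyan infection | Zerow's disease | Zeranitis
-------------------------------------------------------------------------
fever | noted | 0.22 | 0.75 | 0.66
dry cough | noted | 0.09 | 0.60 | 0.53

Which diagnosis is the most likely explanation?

Zerow's disease

By Bayes' rule with conditional independence, the unnormalized weight for each hypothesis is prior × ∏ likelihoods:
  Neyan infection: 0.39 × 0.22 × 0.09 = 0.007722
  Zerow's disease: 0.31 × 0.75 × 0.60 = 0.1395
  Zeranitis: 0.30 × 0.66 × 0.53 = 0.10494
Marginal likelihood of the evidence = 0.25216.
P(Neyan infection | evidence) ≈ 0.007722 / 0.25216 ≈ 0.031
P(Zerow's disease | evidence) ≈ 0.1395 / 0.25216 ≈ 0.553
P(Zeranitis | evidence) ≈ 0.10494 / 0.25216 ≈ 0.416
The largest is 0.553, so Zerow's disease is most probable.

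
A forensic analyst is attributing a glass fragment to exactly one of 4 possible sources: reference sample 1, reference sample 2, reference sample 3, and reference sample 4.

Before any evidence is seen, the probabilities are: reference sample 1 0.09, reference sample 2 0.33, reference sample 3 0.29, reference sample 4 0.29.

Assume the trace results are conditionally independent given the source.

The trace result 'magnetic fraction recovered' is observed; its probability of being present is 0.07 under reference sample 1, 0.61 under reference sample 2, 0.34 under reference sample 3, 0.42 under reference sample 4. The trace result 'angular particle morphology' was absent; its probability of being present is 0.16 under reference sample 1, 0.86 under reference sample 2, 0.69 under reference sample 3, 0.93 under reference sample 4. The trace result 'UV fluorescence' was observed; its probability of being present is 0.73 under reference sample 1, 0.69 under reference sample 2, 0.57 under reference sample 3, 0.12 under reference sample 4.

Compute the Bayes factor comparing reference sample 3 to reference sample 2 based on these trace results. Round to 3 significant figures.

Joint likelihood of the trace result pattern under each hypothesis (using 1 − P(present | H) for each absent trace result):
  reference sample 3: 0.34 × (1 − 0.69) × 0.57 = 0.060078
  reference sample 2: 0.61 × (1 − 0.86) × 0.69 = 0.058926
Bayes factor = 0.060078 / 0.058926 ≈ 1.02

1.02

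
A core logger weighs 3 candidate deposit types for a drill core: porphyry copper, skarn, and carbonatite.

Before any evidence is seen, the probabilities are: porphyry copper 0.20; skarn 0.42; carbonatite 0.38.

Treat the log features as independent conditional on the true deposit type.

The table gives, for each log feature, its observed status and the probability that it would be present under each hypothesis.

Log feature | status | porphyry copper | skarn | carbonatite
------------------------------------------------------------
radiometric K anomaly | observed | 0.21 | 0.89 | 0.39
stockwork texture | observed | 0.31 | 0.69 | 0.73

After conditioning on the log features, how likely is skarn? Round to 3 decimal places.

0.680

By Bayes' rule with conditional independence, the unnormalized weight for each hypothesis is prior × ∏ likelihoods:
  porphyry copper: 0.20 × 0.21 × 0.31 = 0.01302
  skarn: 0.42 × 0.89 × 0.69 = 0.25792
  carbonatite: 0.38 × 0.39 × 0.73 = 0.10819
Marginal likelihood of the evidence = 0.37913.
P(skarn | evidence) = 0.25792 / 0.37913 ≈ 0.680.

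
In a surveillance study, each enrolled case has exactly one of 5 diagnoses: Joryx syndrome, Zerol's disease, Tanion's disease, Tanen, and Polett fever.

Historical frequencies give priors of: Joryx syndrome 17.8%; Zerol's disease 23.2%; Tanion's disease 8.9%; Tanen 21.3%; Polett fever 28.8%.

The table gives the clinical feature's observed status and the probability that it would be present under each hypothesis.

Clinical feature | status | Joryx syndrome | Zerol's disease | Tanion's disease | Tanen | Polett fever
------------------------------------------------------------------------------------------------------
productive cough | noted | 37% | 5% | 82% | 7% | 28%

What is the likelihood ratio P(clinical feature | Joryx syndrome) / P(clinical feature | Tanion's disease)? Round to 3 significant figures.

0.451

The Bayes factor is the ratio of the two likelihoods.
  Joryx syndrome: 0.37
  Tanion's disease: 0.82
Bayes factor = 0.37 / 0.82 ≈ 0.451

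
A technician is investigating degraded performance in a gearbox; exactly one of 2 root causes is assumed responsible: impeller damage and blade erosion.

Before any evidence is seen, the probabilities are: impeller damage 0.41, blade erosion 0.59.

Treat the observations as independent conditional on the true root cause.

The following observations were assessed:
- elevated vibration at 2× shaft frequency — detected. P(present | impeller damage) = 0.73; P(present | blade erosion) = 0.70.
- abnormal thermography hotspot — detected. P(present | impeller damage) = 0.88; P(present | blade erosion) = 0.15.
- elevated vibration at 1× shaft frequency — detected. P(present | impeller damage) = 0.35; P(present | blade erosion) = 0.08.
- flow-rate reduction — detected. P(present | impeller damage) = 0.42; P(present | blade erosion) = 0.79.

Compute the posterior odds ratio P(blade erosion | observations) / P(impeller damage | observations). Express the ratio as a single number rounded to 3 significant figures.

Unnormalized posterior weight (prior times the observation likelihoods) for each of the two hypotheses:
  blade erosion: 0.59 × 0.70 × 0.15 × 0.08 × 0.79 = 0.0039152
  impeller damage: 0.41 × 0.73 × 0.88 × 0.35 × 0.42 = 0.038717
Odds(blade erosion : impeller damage) = 0.0039152 / 0.038717 ≈ 0.101.

0.101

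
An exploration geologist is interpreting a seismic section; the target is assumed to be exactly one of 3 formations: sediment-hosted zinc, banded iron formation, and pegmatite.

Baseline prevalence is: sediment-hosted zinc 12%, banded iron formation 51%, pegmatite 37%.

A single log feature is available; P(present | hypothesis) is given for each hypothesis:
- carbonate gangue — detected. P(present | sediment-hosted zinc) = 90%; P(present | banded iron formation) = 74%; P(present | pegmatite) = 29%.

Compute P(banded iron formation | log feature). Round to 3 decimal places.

Multiply each prior by the likelihood of the log feature:
  sediment-hosted zinc: 0.12 × 0.90 = 0.108
  banded iron formation: 0.51 × 0.74 = 0.3774
  pegmatite: 0.37 × 0.29 = 0.1073
The unnormalized weights sum to 0.5927.
P(banded iron formation | evidence) = 0.3774 / 0.5927 ≈ 0.637.

0.637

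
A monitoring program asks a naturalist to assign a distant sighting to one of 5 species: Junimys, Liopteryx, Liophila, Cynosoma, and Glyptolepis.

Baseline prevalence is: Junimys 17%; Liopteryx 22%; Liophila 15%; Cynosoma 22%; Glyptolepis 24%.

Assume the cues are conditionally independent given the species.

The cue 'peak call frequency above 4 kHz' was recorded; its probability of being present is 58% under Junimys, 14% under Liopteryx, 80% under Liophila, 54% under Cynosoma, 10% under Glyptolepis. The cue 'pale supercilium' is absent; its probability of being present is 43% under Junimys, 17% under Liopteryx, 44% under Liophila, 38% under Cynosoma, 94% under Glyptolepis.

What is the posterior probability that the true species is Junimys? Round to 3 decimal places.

0.251

Multiply each prior by the joint likelihood of the cue pattern (using 1 − P(present | H) for each absent cue):
  Junimys: 0.17 × 0.58 × (1 − 0.43) = 0.056202
  Liopteryx: 0.22 × 0.14 × (1 − 0.17) = 0.025564
  Liophila: 0.15 × 0.80 × (1 − 0.44) = 0.0672
  Cynosoma: 0.22 × 0.54 × (1 − 0.38) = 0.073656
  Glyptolepis: 0.24 × 0.10 × (1 − 0.94) = 0.00144
Normalizing constant Z = 0.056202 + 0.025564 + 0.0672 + 0.073656 + 0.00144 = 0.22406.
P(Junimys | evidence) = 0.056202 / 0.22406 ≈ 0.251.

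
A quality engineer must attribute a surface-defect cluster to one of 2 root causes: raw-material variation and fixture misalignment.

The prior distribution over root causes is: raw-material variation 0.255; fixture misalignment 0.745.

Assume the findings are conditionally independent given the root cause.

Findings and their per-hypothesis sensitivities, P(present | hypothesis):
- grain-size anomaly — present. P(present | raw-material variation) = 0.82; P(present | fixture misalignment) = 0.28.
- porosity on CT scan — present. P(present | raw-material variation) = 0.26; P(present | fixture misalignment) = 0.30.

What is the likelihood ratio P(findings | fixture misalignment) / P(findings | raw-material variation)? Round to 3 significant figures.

The Bayes factor is the ratio of the joint likelihoods of the evidence pattern under the two hypotheses.
  fixture misalignment: 0.28 × 0.30 = 0.084
  raw-material variation: 0.82 × 0.26 = 0.2132
Bayes factor = 0.084 / 0.2132 ≈ 0.394

0.394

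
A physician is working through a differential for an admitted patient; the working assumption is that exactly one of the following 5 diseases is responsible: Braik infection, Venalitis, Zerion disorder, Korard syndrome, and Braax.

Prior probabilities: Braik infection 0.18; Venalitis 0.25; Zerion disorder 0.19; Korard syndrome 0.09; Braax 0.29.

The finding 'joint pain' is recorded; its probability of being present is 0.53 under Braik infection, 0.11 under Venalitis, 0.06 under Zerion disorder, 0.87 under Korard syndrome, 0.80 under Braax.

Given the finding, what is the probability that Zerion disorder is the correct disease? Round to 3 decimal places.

0.026

For each hypothesis, the unnormalized posterior weight is prior × likelihood:
  Braik infection: 0.18 × 0.53 = 0.0954
  Venalitis: 0.25 × 0.11 = 0.0275
  Zerion disorder: 0.19 × 0.06 = 0.0114
  Korard syndrome: 0.09 × 0.87 = 0.0783
  Braax: 0.29 × 0.80 = 0.232
Normalizing constant Z = 0.0954 + 0.0275 + 0.0114 + 0.0783 + 0.232 = 0.4446.
P(Zerion disorder | evidence) = 0.0114 / 0.4446 ≈ 0.026.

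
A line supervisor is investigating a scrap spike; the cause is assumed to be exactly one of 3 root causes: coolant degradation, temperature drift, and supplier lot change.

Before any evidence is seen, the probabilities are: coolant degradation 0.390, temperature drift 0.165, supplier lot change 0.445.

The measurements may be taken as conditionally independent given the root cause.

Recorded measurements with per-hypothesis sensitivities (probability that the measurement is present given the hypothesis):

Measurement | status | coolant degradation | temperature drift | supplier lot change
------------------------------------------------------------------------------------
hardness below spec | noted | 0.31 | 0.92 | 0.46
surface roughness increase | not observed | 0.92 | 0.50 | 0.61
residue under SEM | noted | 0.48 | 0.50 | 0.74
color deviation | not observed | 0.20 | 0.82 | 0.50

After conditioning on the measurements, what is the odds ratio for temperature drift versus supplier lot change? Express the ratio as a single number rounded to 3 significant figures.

Posterior odds equal prior odds times the likelihood ratio; only the two competing hypotheses matter (using 1 − P(present | H) for each absent measurement).
  temperature drift: 0.165 × 0.92 × (1 − 0.50) × 0.50 × (1 − 0.82) = 0.006831
  supplier lot change: 0.445 × 0.46 × (1 − 0.61) × 0.74 × (1 − 0.50) = 0.029538
Posterior odds = 0.006831 / 0.029538 ≈ 0.231.

0.231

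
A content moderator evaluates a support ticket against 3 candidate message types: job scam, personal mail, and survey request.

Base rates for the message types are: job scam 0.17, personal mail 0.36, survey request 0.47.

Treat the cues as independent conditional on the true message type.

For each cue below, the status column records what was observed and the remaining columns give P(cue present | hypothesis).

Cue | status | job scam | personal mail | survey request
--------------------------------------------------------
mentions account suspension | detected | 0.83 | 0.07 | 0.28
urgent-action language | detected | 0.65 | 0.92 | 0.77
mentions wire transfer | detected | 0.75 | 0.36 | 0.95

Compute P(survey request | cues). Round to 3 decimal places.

Multiply each prior by the joint likelihood of the cue pattern:
  job scam: 0.17 × 0.83 × 0.65 × 0.75 = 0.068786
  personal mail: 0.36 × 0.07 × 0.92 × 0.36 = 0.0083462
  survey request: 0.47 × 0.28 × 0.77 × 0.95 = 0.096265
Marginal likelihood of the evidence = 0.1734.
P(survey request | evidence) = 0.096265 / 0.1734 ≈ 0.555.

0.555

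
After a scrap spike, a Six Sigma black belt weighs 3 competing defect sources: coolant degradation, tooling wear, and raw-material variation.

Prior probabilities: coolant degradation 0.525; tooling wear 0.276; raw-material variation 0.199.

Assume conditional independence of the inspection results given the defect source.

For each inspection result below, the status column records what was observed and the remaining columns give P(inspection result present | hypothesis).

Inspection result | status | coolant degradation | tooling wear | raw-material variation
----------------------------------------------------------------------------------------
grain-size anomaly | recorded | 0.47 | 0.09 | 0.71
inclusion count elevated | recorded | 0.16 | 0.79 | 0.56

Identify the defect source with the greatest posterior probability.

Multiply each prior by the joint likelihood of the inspection result pattern:
  coolant degradation: 0.525 × 0.47 × 0.16 = 0.03948
  tooling wear: 0.276 × 0.09 × 0.79 = 0.019624
  raw-material variation: 0.199 × 0.71 × 0.56 = 0.079122
Marginal likelihood of the evidence = 0.13823.
P(coolant degradation | evidence) ≈ 0.03948 / 0.13823 ≈ 0.286
P(tooling wear | evidence) ≈ 0.019624 / 0.13823 ≈ 0.142
P(raw-material variation | evidence) ≈ 0.079122 / 0.13823 ≈ 0.572
The largest is 0.572, so raw-material variation is most probable.

raw-material variation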